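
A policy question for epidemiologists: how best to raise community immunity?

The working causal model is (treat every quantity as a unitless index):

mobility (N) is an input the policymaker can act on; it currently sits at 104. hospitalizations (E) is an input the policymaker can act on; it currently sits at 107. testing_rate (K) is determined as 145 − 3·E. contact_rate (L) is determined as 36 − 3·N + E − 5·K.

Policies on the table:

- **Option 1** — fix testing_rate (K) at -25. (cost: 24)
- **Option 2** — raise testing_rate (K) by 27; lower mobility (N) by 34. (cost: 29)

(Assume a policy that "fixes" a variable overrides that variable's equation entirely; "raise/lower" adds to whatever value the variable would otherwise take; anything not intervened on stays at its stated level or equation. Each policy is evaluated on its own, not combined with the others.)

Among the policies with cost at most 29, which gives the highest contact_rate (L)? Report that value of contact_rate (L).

Option 1 (K := -25):
  N = 104
  E = 107
  K = -25
  L = 36 − 3·104 + 107 − 5·(-25) = -44
Option 2 (K + 27, N − 34):
  N = 104 − 34 = 70
  E = 107
  K = 145 − 3·107 (+27 from intervention) = -149
  L = 36 − 3·70 + 107 − 5·(-149) = 678
Comparing — Option 1: L=-44, Option 2: L=678. Highest is 678 (Option 2).

678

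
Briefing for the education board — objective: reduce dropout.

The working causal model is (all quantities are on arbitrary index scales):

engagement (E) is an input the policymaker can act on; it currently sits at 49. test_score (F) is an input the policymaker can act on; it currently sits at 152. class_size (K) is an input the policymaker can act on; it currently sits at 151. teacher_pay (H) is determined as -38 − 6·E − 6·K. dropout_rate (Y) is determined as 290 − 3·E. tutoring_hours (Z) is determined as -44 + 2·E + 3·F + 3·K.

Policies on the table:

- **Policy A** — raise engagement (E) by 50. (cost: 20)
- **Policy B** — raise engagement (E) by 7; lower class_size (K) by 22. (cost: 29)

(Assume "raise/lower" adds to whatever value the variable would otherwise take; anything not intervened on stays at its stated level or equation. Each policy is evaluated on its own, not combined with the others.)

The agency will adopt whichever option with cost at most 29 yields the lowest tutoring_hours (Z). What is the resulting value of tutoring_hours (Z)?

Policy A (E + 50):
  E = 49 + 50 = 99
  F = 152
  K = 151
  Z = -44 + 2·99 + 3·152 + 3·151 = 1063
Policy B (E + 7, K − 22):
  E = 49 + 7 = 56
  F = 152
  K = 151 − 22 = 129
  Z = -44 + 2·56 + 3·152 + 3·129 = 911
Comparing — Policy A: Z=1063, Policy B: Z=911. Lowest is 911 (Policy B).

911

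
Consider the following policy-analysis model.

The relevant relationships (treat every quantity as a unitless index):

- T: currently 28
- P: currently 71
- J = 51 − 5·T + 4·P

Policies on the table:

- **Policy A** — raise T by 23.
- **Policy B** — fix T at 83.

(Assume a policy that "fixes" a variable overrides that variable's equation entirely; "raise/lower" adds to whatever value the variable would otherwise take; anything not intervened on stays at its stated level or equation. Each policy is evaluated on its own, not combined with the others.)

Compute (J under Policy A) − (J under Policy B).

160

Policy A (T + 23):
  T = 28 + 23 = 51
  P = 71
  J = 51 − 5·51 + 4·71 = 80
Policy B (T := 83):
  T = 83
  P = 71
  J = 51 − 5·83 + 4·71 = -80
J: 80 − (-80) = 160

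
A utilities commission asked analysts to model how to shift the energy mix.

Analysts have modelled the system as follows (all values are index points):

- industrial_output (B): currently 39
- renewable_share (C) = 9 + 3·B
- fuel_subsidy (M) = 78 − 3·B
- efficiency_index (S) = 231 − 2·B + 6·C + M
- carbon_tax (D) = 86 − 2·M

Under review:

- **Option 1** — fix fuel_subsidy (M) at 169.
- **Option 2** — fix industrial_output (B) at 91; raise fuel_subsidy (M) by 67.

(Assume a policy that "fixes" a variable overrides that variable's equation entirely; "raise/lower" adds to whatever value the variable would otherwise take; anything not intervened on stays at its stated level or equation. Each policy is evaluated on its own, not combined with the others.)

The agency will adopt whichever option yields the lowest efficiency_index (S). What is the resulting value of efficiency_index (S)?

Option 1 (M := 169):
  B = 39
  C = 9 + 3·39 = 126
  M = 169
  S = 231 − 2·39 + 6·126 + 169 = 1078
Option 2 (B := 91, M + 67):
  B = 91
  C = 9 + 3·91 = 282
  M = 78 − 3·91 (+67 from intervention) = -128
  S = 231 − 2·91 + 6·282 + (-128) = 1613
Comparing — Option 1: S=1078, Option 2: S=1613. Lowest is 1078 (Option 1).

1078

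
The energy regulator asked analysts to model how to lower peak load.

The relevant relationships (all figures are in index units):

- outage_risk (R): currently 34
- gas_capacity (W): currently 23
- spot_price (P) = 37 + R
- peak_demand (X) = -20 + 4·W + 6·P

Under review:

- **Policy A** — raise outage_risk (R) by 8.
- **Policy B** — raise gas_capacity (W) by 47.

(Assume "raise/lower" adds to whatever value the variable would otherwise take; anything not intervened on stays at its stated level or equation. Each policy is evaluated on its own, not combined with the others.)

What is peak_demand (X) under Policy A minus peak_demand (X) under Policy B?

Policy A (R + 8):
  R = 34 + 8 = 42
  W = 23
  P = 37 + 42 = 79
  X = -20 + 4·23 + 6·79 = 546
Policy B (W + 47):
  R = 34
  W = 23 + 47 = 70
  P = 37 + 34 = 71
  X = -20 + 4·70 + 6·71 = 686
X: 546 − 686 = -140

-140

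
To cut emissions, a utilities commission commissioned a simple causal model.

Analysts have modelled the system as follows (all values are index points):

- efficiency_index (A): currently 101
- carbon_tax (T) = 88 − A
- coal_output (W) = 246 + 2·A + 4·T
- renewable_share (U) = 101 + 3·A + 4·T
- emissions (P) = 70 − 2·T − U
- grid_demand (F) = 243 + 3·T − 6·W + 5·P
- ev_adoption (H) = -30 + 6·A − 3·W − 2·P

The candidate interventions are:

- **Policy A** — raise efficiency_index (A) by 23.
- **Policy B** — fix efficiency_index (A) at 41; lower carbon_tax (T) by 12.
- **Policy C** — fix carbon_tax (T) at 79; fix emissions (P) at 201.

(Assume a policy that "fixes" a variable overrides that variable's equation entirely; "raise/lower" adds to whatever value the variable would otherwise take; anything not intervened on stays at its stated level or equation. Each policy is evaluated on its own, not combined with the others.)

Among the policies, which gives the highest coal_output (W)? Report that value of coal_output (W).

764

Policy A (A + 23):
  A = 101 + 23 = 124
  T = 88 − 124 = -36
  W = 246 + 2·124 + 4·(-36) = 350
Policy B (A := 41, T − 12):
  A = 41
  T = 88 − 41 (−12 from intervention) = 35
  W = 246 + 2·41 + 4·35 = 468
Policy C (T := 79, P := 201):
  A = 101
  T = 79
  W = 246 + 2·101 + 4·79 = 764
Comparing — Policy A: W=350, Policy B: W=468, Policy C: W=764. Highest is 764 (Policy C).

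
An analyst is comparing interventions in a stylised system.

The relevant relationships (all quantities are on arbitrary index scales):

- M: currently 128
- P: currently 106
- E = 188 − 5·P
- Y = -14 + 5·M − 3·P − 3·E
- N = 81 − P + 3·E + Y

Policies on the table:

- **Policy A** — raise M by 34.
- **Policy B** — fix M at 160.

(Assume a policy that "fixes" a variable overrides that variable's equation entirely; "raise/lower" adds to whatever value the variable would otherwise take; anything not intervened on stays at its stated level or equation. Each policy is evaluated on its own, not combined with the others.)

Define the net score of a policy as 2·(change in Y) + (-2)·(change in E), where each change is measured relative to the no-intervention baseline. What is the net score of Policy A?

340

Baseline:
  M = 128
  P = 106
  E = 188 − 5·106 = -342
  Y = -14 + 5·128 − 3·106 − 3·(-342) = 1334
Policy A (M + 34):
  M = 128 + 34 = 162
  P = 106
  E = 188 − 5·106 = -342
  Y = -14 + 5·162 − 3·106 − 3·(-342) = 1504
ΔY = 1504 − 1334 = 170; ΔE = -342 − (-342) = 0
Score = 2·170 + (-2)·0 = 340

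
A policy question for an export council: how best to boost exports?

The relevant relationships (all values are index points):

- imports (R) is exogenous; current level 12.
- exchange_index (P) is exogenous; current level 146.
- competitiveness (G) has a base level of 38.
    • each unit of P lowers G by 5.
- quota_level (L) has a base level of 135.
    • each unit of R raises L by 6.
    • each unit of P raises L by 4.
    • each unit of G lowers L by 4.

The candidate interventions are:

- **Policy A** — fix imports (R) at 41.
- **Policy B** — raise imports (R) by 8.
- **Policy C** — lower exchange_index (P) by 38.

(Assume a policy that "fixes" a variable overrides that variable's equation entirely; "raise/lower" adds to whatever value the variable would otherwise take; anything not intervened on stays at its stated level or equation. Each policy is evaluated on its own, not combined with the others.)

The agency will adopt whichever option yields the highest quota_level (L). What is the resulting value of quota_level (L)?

Policy A (R := 41):
  R = 41
  P = 146
  G = 38 − 5·146 = -692
  L = 135 + 6·41 + 4·146 − 4·(-692) = 3733
Policy B (R + 8):
  R = 12 + 8 = 20
  P = 146
  G = 38 − 5·146 = -692
  L = 135 + 6·20 + 4·146 − 4·(-692) = 3607
Policy C (P − 38):
  R = 12
  P = 146 − 38 = 108
  G = 38 − 5·108 = -502
  L = 135 + 6·12 + 4·108 − 4·(-502) = 2647
Comparing — Policy A: L=3733, Policy B: L=3607, Policy C: L=2647. Highest is 3733 (Policy A).

3733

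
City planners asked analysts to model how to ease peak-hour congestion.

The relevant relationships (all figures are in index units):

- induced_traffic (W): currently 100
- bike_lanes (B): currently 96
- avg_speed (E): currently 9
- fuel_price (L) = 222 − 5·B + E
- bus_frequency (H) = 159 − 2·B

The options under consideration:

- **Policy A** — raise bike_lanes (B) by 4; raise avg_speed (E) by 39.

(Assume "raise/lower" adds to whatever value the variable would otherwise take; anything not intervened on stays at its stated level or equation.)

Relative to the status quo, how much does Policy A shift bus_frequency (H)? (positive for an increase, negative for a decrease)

Baseline:
  B = 96
  H = 159 − 2·96 = -33
Policy A (B + 4, E + 39):
  B = 96 + 4 = 100
  H = 159 − 2·100 = -41
Change in H: -41 − (-33) = -8

-8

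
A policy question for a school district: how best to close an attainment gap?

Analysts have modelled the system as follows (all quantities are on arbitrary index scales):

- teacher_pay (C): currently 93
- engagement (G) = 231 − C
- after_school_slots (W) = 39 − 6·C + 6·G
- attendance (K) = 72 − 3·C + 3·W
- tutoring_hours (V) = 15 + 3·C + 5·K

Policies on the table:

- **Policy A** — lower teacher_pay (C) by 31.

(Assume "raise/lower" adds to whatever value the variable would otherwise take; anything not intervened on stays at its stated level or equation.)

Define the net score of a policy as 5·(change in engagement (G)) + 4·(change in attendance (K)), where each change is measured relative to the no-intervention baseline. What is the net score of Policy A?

4991

Baseline:
  C = 93
  G = 231 − 93 = 138
  W = 39 − 6·93 + 6·138 = 309
  K = 72 − 3·93 + 3·309 = 720
Policy A (C − 31):
  C = 93 − 31 = 62
  G = 231 − 62 = 169
  W = 39 − 6·62 + 6·169 = 681
  K = 72 − 3·62 + 3·681 = 1929
ΔG = 169 − 138 = 31; ΔK = 1929 − 720 = 1209
Score = 5·31 + 4·1209 = 4991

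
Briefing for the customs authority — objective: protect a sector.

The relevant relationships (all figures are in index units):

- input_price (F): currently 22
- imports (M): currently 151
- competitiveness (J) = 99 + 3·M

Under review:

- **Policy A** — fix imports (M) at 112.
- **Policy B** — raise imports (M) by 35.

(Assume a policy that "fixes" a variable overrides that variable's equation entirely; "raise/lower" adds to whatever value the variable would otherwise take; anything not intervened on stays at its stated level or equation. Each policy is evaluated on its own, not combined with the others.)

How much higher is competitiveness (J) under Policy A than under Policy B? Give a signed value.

Policy A (M := 112):
  M = 112
  J = 99 + 3·112 = 435
Policy B (M + 35):
  M = 151 + 35 = 186
  J = 99 + 3·186 = 657
J: 435 − 657 = -222

-222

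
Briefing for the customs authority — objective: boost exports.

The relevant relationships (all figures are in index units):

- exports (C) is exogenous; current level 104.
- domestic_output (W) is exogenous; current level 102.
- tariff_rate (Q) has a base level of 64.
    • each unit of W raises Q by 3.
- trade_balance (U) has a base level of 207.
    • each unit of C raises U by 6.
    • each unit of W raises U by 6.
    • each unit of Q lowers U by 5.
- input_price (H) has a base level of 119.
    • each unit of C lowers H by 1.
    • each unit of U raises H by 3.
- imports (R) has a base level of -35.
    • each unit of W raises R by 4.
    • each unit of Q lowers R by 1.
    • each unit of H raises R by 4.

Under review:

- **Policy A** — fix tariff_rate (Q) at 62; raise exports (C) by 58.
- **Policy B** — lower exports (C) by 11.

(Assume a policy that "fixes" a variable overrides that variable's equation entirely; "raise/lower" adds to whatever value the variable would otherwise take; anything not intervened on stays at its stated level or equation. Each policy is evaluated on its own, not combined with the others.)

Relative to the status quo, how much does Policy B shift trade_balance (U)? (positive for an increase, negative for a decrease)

Baseline:
  C = 104
  W = 102
  Q = 64 + 3·102 = 370
  U = 207 + 6·104 + 6·102 − 5·370 = -407
Policy B (C − 11):
  C = 104 − 11 = 93
  W = 102
  Q = 64 + 3·102 = 370
  U = 207 + 6·93 + 6·102 − 5·370 = -473
Change in U: -473 − (-407) = -66

-66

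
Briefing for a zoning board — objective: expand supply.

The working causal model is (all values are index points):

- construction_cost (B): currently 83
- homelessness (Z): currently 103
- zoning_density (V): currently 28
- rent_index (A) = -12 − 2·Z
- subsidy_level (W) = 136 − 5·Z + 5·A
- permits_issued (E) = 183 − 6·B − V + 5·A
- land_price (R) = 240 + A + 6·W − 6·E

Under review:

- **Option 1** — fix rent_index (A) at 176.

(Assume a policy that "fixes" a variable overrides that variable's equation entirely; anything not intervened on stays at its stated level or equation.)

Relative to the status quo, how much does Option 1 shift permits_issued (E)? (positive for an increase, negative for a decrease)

1970

Baseline:
  B = 83
  Z = 103
  V = 28
  A = -12 − 2·103 = -218
  E = 183 − 6·83 − 28 + 5·(-218) = -1433
Option 1 (A := 176):
  B = 83
  Z = 103
  V = 28
  A = 176
  E = 183 − 6·83 − 28 + 5·176 = 537
Change in E: 537 − (-1433) = 1970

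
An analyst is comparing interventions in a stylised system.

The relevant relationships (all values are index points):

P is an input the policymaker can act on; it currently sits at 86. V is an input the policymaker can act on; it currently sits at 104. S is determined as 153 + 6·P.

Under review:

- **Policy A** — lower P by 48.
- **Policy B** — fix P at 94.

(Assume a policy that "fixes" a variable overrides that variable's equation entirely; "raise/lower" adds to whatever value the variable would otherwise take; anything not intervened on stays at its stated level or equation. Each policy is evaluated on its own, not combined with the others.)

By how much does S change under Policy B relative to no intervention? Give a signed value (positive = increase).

Baseline:
  P = 86
  S = 153 + 6·86 = 669
Policy B (P := 94):
  P = 94
  S = 153 + 6·94 = 717
Change in S: 717 − 669 = 48

48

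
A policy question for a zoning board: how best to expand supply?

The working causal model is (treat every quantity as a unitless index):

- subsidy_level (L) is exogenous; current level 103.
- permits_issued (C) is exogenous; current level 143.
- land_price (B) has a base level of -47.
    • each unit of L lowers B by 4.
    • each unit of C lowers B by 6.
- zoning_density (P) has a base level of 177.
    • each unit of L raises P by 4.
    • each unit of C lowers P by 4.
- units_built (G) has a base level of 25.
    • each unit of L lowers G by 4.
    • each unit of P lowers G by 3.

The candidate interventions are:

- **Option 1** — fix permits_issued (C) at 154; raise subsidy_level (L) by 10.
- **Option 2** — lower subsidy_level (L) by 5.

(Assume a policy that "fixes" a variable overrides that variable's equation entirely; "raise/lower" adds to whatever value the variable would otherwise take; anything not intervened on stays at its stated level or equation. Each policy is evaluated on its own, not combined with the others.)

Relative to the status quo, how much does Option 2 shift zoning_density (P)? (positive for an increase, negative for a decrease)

-20

Baseline:
  L = 103
  C = 143
  P = 177 + 4·103 − 4·143 = 17
Option 2 (L − 5):
  L = 103 − 5 = 98
  C = 143
  P = 177 + 4·98 − 4·143 = -3
Change in P: -3 − 17 = -20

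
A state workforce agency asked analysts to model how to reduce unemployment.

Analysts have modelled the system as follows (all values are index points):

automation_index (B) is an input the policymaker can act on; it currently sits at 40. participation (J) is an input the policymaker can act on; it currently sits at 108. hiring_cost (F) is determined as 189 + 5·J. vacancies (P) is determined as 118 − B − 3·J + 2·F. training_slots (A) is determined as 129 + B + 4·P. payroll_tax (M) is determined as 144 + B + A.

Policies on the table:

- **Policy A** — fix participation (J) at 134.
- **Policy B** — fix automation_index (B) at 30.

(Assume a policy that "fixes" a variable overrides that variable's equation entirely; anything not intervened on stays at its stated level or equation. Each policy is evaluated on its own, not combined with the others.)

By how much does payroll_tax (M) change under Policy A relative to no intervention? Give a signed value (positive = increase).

728

Baseline:
  B = 40
  J = 108
  F = 189 + 5·108 = 729
  P = 118 − 40 − 3·108 + 2·729 = 1212
  A = 129 + 40 + 4·1212 = 5017
  M = 144 + 40 + 5017 = 5201
Policy A (J := 134):
  B = 40
  J = 134
  F = 189 + 5·134 = 859
  P = 118 − 40 − 3·134 + 2·859 = 1394
  A = 129 + 40 + 4·1394 = 5745
  M = 144 + 40 + 5745 = 5929
Change in M: 5929 − 5201 = 728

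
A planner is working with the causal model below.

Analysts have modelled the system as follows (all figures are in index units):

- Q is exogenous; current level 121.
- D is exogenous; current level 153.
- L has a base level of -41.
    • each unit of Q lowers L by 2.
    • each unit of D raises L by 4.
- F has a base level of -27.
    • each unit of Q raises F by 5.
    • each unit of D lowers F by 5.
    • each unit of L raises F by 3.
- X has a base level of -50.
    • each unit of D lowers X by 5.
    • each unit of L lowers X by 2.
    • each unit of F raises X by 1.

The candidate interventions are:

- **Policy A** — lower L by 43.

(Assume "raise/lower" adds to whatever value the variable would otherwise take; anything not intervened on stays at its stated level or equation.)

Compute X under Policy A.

Policy A (L − 43):
  Q = 121
  D = 153
  L = -41 − 2·121 + 4·153 (−43 from intervention) = 286
  F = -27 + 5·121 − 5·153 + 3·286 = 671
  X = -50 − 5·153 − 2·286 + 671 = -716

-716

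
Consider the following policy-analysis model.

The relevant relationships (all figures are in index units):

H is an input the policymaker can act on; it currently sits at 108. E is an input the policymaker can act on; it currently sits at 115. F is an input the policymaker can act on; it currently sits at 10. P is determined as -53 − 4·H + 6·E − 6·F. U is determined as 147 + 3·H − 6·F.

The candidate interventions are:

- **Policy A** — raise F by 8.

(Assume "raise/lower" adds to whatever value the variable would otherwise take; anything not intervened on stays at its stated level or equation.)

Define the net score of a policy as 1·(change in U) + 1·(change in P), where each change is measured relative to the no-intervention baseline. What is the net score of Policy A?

Baseline:
  H = 108
  E = 115
  F = 10
  P = -53 − 4·108 + 6·115 − 6·10 = 145
  U = 147 + 3·108 − 6·10 = 411
Policy A (F + 8):
  H = 108
  E = 115
  F = 10 + 8 = 18
  P = -53 − 4·108 + 6·115 − 6·18 = 97
  U = 147 + 3·108 − 6·18 = 363
ΔU = 363 − 411 = -48; ΔP = 97 − 145 = -48
Score = 1·(-48) + 1·(-48) = -96

-96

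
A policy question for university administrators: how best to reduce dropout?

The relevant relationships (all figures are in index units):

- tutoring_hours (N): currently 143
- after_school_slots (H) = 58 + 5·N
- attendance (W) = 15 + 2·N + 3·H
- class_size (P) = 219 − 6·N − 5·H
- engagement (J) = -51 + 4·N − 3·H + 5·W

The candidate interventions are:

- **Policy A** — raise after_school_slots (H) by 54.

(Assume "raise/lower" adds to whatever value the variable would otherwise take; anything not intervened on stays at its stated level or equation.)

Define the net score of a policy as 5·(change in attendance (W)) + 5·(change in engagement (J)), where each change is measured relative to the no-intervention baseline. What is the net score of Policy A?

4050

Baseline:
  N = 143
  H = 58 + 5·143 = 773
  W = 15 + 2·143 + 3·773 = 2620
  J = -51 + 4·143 − 3·773 + 5·2620 = 11302
Policy A (H + 54):
  N = 143
  H = 58 + 5·143 (+54 from intervention) = 827
  W = 15 + 2·143 + 3·827 = 2782
  J = -51 + 4·143 − 3·827 + 5·2782 = 11950
ΔW = 2782 − 2620 = 162; ΔJ = 11950 − 11302 = 648
Score = 5·162 + 5·648 = 4050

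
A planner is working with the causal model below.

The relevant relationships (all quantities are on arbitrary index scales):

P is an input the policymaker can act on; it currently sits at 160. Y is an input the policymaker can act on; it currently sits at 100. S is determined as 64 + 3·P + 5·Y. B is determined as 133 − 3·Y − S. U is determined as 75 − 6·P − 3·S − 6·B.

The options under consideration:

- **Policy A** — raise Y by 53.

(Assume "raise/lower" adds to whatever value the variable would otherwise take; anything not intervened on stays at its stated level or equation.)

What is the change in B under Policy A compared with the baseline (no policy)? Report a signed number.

Baseline:
  P = 160
  Y = 100
  S = 64 + 3·160 + 5·100 = 1044
  B = 133 − 3·100 − 1044 = -1211
Policy A (Y + 53):
  P = 160
  Y = 100 + 53 = 153
  S = 64 + 3·160 + 5·153 = 1309
  B = 133 − 3·153 − 1309 = -1635
Change in B: -1635 − (-1211) = -424

-424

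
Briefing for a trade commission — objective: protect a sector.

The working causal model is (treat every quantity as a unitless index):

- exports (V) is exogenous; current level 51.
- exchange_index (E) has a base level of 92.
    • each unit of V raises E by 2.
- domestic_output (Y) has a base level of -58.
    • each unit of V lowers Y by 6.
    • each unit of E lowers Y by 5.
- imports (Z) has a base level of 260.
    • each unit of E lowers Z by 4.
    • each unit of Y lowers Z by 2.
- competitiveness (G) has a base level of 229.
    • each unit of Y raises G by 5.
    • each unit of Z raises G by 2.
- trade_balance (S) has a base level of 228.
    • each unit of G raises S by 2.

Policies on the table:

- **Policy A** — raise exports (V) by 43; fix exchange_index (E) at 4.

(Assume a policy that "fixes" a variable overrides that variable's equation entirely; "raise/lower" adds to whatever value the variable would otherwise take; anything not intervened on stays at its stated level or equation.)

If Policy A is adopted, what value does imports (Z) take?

Policy A (V + 43, E := 4):
  V = 51 + 43 = 94
  E = 4
  Y = -58 − 6·94 − 5·4 = -642
  Z = 260 − 4·4 − 2·(-642) = 1528

1528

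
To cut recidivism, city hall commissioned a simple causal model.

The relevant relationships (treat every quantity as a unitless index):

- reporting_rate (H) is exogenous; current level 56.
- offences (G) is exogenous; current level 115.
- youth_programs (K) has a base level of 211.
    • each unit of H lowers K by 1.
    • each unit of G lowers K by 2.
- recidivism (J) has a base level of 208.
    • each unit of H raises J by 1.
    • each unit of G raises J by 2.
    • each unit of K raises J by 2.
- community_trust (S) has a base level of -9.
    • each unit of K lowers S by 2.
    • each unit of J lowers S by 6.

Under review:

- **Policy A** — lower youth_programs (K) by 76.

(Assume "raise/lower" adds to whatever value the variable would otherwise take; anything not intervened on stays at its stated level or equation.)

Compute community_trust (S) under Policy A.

Policy A (K − 76):
  H = 56
  G = 115
  K = 211 − 56 − 2·115 (−76 from intervention) = -151
  J = 208 + 56 + 2·115 + 2·(-151) = 192
  S = -9 − 2·(-151) − 6·192 = -859

-859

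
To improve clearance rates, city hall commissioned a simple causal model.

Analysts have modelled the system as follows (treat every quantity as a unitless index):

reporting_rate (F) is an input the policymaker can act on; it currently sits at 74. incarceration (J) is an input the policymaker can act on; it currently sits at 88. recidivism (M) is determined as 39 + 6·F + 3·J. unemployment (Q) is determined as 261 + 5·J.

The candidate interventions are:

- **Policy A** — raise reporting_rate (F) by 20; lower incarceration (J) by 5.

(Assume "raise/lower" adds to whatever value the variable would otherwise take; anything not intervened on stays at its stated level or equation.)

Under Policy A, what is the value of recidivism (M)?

852

Policy A (F + 20, J − 5):
  F = 74 + 20 = 94
  J = 88 − 5 = 83
  M = 39 + 6·94 + 3·83 = 852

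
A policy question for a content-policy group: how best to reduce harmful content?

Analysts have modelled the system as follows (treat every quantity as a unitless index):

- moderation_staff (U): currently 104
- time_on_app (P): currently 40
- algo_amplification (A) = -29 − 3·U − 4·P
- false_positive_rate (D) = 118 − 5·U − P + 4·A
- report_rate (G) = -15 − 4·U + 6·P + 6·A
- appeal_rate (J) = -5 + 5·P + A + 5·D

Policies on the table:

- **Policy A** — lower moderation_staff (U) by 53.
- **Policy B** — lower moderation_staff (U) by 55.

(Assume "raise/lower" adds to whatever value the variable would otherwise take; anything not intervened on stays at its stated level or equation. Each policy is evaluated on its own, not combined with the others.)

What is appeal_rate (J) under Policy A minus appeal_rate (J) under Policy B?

-176

Policy A (U − 53):
  U = 104 − 53 = 51
  P = 40
  A = -29 − 3·51 − 4·40 = -342
  D = 118 − 5·51 − 40 + 4·(-342) = -1545
  J = -5 + 5·40 + (-342) + 5·(-1545) = -7872
Policy B (U − 55):
  U = 104 − 55 = 49
  P = 40
  A = -29 − 3·49 − 4·40 = -336
  D = 118 − 5·49 − 40 + 4·(-336) = -1511
  J = -5 + 5·40 + (-336) + 5·(-1511) = -7696
J: -7872 − (-7696) = -176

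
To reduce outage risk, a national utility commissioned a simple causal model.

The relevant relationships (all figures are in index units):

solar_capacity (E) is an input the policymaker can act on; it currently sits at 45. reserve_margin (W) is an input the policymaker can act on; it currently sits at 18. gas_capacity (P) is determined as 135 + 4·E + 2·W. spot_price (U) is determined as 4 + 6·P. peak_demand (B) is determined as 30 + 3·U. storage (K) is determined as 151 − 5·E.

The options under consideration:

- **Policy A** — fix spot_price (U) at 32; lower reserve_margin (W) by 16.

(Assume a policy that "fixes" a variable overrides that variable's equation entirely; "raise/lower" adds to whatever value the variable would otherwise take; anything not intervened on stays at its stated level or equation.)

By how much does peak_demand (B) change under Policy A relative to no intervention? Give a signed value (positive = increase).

-6234

Baseline:
  E = 45
  W = 18
  P = 135 + 4·45 + 2·18 = 351
  U = 4 + 6·351 = 2110
  B = 30 + 3·2110 = 6360
Policy A (U := 32, W − 16):
  E = 45
  W = 18 − 16 = 2
  P = 135 + 4·45 + 2·2 = 319
  U = 32
  B = 30 + 3·32 = 126
Change in B: 126 − 6360 = -6234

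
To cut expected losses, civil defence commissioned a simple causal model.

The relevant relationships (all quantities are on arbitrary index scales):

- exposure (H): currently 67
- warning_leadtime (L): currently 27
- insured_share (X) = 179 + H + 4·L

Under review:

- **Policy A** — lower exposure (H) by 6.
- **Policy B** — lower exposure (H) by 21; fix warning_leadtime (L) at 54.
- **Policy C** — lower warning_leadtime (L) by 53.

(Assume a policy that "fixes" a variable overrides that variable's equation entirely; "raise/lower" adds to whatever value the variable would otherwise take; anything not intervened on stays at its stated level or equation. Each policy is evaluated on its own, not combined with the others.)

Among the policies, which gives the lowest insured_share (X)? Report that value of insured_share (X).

142

Policy A (H − 6):
  H = 67 − 6 = 61
  L = 27
  X = 179 + 61 + 4·27 = 348
Policy B (H − 21, L := 54):
  H = 67 − 21 = 46
  L = 54
  X = 179 + 46 + 4·54 = 441
Policy C (L − 53):
  H = 67
  L = 27 − 53 = -26
  X = 179 + 67 + 4·(-26) = 142
Comparing — Policy A: X=348, Policy B: X=441, Policy C: X=142. Lowest is 142 (Policy C).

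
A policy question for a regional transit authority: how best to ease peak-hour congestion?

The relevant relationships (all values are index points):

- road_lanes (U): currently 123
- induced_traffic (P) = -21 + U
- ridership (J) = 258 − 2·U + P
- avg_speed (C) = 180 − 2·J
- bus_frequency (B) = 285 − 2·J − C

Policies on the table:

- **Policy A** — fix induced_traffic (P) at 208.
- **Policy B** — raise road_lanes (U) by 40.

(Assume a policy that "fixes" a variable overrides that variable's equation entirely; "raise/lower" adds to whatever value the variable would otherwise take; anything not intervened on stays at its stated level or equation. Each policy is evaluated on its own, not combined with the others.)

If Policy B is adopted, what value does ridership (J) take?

Policy B (U + 40):
  U = 123 + 40 = 163
  P = -21 + 163 = 142
  J = 258 − 2·163 + 142 = 74

74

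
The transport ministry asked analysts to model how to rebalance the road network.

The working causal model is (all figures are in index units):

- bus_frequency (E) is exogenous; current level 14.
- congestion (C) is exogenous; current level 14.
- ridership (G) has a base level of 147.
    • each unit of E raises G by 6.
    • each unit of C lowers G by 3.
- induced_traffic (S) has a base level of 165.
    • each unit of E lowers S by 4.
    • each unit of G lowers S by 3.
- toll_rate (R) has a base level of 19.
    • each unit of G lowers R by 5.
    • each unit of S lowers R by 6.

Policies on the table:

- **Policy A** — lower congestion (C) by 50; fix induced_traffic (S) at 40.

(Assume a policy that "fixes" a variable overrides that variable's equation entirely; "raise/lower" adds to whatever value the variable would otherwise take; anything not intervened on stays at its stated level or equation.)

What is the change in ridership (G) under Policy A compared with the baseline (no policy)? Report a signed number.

150

Baseline:
  E = 14
  C = 14
  G = 147 + 6·14 − 3·14 = 189
Policy A (C − 50, S := 40):
  E = 14
  C = 14 − 50 = -36
  G = 147 + 6·14 − 3·(-36) = 339
Change in G: 339 − 189 = 150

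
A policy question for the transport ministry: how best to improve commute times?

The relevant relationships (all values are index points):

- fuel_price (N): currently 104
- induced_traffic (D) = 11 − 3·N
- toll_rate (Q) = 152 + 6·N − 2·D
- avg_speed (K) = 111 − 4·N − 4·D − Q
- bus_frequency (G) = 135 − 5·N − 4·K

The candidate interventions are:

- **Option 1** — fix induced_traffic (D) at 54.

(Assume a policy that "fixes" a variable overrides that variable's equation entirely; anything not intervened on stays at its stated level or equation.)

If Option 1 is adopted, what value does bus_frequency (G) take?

4371

Option 1 (D := 54):
  N = 104
  D = 54
  Q = 152 + 6·104 − 2·54 = 668
  K = 111 − 4·104 − 4·54 − 668 = -1189
  G = 135 − 5·104 − 4·(-1189) = 4371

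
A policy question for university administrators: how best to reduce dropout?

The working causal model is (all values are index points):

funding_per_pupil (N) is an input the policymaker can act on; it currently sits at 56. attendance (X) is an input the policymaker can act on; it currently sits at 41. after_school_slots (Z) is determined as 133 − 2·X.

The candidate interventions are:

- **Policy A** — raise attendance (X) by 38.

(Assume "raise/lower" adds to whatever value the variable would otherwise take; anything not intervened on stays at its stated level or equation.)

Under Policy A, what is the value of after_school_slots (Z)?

-25

Policy A (X + 38):
  X = 41 + 38 = 79
  Z = 133 − 2·79 = -25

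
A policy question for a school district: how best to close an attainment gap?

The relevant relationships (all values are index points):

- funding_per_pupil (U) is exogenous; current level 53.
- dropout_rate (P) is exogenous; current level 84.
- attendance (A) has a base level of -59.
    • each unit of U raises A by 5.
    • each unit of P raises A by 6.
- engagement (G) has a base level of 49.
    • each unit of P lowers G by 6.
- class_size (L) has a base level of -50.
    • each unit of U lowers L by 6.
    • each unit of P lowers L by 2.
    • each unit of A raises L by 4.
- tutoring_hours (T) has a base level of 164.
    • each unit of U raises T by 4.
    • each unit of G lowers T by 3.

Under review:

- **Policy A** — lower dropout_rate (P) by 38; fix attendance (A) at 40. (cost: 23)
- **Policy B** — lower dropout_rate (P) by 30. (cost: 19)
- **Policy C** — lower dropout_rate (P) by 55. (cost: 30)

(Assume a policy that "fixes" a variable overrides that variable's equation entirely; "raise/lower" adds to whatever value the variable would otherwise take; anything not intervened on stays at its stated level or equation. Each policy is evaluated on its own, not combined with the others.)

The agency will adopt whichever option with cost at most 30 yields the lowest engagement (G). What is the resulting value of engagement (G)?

Policy A (P − 38, A := 40):
  P = 84 − 38 = 46
  G = 49 − 6·46 = -227
Policy B (P − 30):
  P = 84 − 30 = 54
  G = 49 − 6·54 = -275
Policy C (P − 55):
  P = 84 − 55 = 29
  G = 49 − 6·29 = -125
Comparing — Policy A: G=-227, Policy B: G=-275, Policy C: G=-125. Lowest is -275 (Policy B).

-275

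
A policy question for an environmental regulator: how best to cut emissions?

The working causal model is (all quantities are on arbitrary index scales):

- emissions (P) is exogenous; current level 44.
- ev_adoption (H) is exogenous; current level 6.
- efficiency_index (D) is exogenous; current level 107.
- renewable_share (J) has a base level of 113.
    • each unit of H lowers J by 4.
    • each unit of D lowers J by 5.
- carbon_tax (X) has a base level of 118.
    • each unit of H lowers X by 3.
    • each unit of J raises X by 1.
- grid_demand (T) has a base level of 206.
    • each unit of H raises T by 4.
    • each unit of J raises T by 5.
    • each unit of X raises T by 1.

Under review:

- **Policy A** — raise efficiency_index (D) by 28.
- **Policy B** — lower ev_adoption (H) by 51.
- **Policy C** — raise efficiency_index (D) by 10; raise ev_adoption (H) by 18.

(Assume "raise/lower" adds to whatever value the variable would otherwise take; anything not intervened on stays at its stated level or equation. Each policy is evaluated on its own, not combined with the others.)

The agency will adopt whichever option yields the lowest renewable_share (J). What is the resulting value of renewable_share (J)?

Policy A (D + 28):
  H = 6
  D = 107 + 28 = 135
  J = 113 − 4·6 − 5·135 = -586
Policy B (H − 51):
  H = 6 − 51 = -45
  D = 107
  J = 113 − 4·(-45) − 5·107 = -242
Policy C (D + 10, H + 18):
  H = 6 + 18 = 24
  D = 107 + 10 = 117
  J = 113 − 4·24 − 5·117 = -568
Comparing — Policy A: J=-586, Policy B: J=-242, Policy C: J=-568. Lowest is -586 (Policy A).

-586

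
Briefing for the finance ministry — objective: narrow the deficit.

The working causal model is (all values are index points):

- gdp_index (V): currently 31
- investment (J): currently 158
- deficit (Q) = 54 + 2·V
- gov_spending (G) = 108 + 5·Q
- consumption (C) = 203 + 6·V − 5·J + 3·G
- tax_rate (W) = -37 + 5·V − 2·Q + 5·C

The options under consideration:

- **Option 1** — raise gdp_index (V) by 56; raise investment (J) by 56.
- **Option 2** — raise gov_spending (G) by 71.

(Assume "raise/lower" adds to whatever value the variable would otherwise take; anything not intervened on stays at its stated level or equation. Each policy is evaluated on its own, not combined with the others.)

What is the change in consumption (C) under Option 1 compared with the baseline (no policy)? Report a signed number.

1736

Baseline:
  V = 31
  J = 158
  Q = 54 + 2·31 = 116
  G = 108 + 5·116 = 688
  C = 203 + 6·31 − 5·158 + 3·688 = 1663
Option 1 (V + 56, J + 56):
  V = 31 + 56 = 87
  J = 158 + 56 = 214
  Q = 54 + 2·87 = 228
  G = 108 + 5·228 = 1248
  C = 203 + 6·87 − 5·214 + 3·1248 = 3399
Change in C: 3399 − 1663 = 1736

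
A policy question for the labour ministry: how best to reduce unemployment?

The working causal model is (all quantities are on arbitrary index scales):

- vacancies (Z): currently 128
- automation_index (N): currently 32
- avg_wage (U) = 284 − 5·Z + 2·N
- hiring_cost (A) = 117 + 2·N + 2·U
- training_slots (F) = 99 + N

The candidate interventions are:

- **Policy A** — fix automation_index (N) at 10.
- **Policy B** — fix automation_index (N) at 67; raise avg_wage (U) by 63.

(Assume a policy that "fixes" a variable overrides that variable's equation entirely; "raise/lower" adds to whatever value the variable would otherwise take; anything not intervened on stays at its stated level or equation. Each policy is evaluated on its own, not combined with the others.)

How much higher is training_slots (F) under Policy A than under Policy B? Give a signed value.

-57

Policy A (N := 10):
  N = 10
  F = 99 + 10 = 109
Policy B (N := 67, U + 63):
  N = 67
  F = 99 + 67 = 166
F: 109 − 166 = -57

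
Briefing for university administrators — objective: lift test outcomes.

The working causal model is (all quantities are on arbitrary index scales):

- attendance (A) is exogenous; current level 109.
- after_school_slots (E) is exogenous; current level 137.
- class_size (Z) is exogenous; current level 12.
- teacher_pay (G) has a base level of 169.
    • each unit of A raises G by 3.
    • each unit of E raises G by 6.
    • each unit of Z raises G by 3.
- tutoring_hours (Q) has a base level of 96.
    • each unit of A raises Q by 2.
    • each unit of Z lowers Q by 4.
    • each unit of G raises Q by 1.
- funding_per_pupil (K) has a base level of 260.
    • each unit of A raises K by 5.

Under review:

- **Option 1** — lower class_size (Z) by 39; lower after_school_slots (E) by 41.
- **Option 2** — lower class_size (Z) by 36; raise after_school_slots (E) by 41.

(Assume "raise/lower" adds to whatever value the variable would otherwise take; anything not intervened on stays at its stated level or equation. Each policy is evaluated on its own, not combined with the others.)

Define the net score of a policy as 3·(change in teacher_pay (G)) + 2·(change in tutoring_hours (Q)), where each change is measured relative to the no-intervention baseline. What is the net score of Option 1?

-1503

Baseline:
  A = 109
  E = 137
  Z = 12
  G = 169 + 3·109 + 6·137 + 3·12 = 1354
  Q = 96 + 2·109 − 4·12 + 1354 = 1620
Option 1 (Z − 39, E − 41):
  A = 109
  E = 137 − 41 = 96
  Z = 12 − 39 = -27
  G = 169 + 3·109 + 6·96 + 3·(-27) = 991
  Q = 96 + 2·109 − 4·(-27) + 991 = 1413
ΔG = 991 − 1354 = -363; ΔQ = 1413 − 1620 = -207
Score = 3·(-363) + 2·(-207) = -1503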